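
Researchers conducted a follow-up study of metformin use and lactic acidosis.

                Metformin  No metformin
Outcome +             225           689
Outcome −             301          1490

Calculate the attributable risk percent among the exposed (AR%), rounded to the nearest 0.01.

Reading the table with exposure as columns: a = 225 (Metformin, case), b = 301 (Metformin, non-case), c = 689 (No metformin, case), d = 1490.
Risk in exposed = 225/526 = 0.42776; risk in unexposed = 689/2179 = 0.31620.
RR = 0.42776/0.31620 = 1.35280
AR% = (RR − 1)/RR × 100 = (1.35280 − 1)/1.35280 × 100 = 26.0794%

26.08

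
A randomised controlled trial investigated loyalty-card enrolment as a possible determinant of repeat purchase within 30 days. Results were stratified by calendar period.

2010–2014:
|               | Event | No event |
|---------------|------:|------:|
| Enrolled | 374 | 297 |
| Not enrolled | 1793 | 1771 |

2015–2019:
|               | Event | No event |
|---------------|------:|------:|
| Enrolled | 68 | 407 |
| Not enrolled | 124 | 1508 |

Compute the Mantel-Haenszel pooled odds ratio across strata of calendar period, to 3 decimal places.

OR_MH = Σ(aᵢdᵢ/nᵢ) / Σ(bᵢcᵢ/nᵢ), where nᵢ is the stratum total.
Stratum 1 (2010–2014): n = 4235; a·d/n = 374·1771/4235 = 156.4000; b·c/n = 297·1793/4235 = 125.7429
Stratum 2 (2015–2019): n = 2107; a·d/n = 68·1508/2107 = 48.6682; b·c/n = 407·124/2107 = 23.9525
OR_MH = (156.4000 + 48.6682) / (125.7429 + 23.9525) = 205.0682 / 149.6954 = 1.36990

1.370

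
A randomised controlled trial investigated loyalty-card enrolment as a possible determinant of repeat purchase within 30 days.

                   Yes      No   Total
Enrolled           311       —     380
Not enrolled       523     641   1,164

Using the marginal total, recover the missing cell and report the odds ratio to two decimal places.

5.52

The missing cell is in the exposed row: 380 − 311 = 69.
So a = 311, b = 69, c = 523, d = 641.
OR = (a·d)/(b·c) = (311 × 641) / (69 × 523) = 199351 / 36087 = 5.52418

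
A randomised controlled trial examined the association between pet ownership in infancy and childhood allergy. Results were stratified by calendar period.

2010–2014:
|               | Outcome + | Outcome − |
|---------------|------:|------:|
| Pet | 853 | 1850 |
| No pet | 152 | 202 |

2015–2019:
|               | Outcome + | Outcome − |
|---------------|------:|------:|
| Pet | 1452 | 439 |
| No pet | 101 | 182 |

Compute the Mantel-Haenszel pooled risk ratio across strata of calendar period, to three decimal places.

1.295

RR_MH = Σ(aᵢ·n₀ᵢ/nᵢ) / Σ(cᵢ·n₁ᵢ/nᵢ), with n₁ᵢ = aᵢ+bᵢ (exposed), n₀ᵢ = cᵢ+dᵢ (unexposed), nᵢ = n₁ᵢ+n₀ᵢ.
Stratum 1 (2010–2014): n₁ = 2703, n₀ = 354, n = 3057; a·n₀/n = 853·354/3057 = 98.7772; c·n₁/n = 152·2703/3057 = 134.3984
Stratum 2 (2015–2019): n₁ = 1891, n₀ = 283, n = 2174; a·n₀/n = 1452·283/2174 = 189.0138; c·n₁/n = 101·1891/2174 = 87.8523
RR_MH = (98.7772 + 189.0138) / (134.3984 + 87.8523) = 287.7910 / 222.2508 = 1.29489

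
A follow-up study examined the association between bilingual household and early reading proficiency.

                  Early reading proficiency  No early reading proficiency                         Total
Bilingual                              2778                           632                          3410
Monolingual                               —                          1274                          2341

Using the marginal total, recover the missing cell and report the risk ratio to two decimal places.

1.79

The missing cell is in the unexposed row: 2341 − 1274 = 1067.
So a = 2778, b = 632, c = 1067, d = 1274.
RR = [a/(a+b)] / [c/(c+d)] = (2778/3410) / (1067/2341) = 0.81466/0.45579 = 1.78737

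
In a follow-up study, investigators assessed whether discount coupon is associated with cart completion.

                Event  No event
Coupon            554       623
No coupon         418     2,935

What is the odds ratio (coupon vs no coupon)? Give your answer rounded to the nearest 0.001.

6.244

Cells: a = 554, b = 623, c = 418, d = 2935.
OR = (a·d)/(b·c) = (554 × 2935) / (623 × 418) = 1625990 / 260414 = 6.24387
The odds of cart completion are about 6.24 times as high in the coupon group.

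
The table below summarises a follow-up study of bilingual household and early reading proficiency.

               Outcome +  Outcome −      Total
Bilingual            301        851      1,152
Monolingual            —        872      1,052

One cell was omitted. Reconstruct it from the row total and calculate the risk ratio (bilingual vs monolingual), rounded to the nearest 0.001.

The missing cell is in the unexposed row: 1052 − 872 = 180.
So a = 301, b = 851, c = 180, d = 872.
RR = [a/(a+b)] / [c/(c+d)] = (301/1152) / (180/1052) = 0.26128/0.17110 = 1.52706

1.527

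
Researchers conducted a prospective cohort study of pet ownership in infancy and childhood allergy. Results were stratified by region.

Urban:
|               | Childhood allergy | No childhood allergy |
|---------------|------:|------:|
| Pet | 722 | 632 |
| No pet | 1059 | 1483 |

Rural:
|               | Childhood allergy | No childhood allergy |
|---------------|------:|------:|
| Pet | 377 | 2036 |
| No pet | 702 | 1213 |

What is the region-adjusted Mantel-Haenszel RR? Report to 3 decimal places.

0.840

RR_MH = Σ(aᵢ·n₀ᵢ/nᵢ) / Σ(cᵢ·n₁ᵢ/nᵢ), with n₁ᵢ = aᵢ+bᵢ (exposed), n₀ᵢ = cᵢ+dᵢ (unexposed), nᵢ = n₁ᵢ+n₀ᵢ.
Stratum 1 (Urban): n₁ = 1354, n₀ = 2542, n = 3896; a·n₀/n = 722·2542/3896 = 471.0791; c·n₁/n = 1059·1354/3896 = 368.0406
Stratum 2 (Rural): n₁ = 2413, n₀ = 1915, n = 4328; a·n₀/n = 377·1915/4328 = 166.8103; c·n₁/n = 702·2413/4328 = 391.3877
RR_MH = (471.0791 + 166.8103) / (368.0406 + 391.3877) = 637.8894 / 759.4283 = 0.83996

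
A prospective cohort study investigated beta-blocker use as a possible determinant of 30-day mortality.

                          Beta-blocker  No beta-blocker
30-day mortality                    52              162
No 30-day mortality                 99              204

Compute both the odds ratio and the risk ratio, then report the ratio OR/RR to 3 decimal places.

Reading the table with exposure as columns: a = 52 (Beta-blocker, case), b = 99 (Beta-blocker, non-case), c = 162 (No beta-blocker, case), d = 204.
OR = (52·204)/(99·162) = 10608/16038 = 0.66143
Risk in exposed = 52/151 = 0.34437; risk in unexposed = 162/366 = 0.44262; RR = 0.77802
OR/RR = 0.66143 / 0.77802 = 0.85014
The outcome is not rare, so the OR lies further from 1 than the RR.

0.850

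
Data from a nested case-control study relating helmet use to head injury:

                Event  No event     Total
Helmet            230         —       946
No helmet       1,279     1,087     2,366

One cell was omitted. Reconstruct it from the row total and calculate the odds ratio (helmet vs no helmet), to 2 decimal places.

The missing cell is in the exposed row: 946 − 230 = 716.
So a = 230, b = 716, c = 1279, d = 1087.
OR = (a·d)/(b·c) = (230 × 1087) / (716 × 1279) = 250010 / 915764 = 0.27301

0.27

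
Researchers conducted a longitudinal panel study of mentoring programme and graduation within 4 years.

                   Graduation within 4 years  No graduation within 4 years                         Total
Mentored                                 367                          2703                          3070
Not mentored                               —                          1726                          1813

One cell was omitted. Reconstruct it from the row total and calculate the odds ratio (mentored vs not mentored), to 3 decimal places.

2.694

The missing cell is in the unexposed row: 1813 − 1726 = 87.
So a = 367, b = 2703, c = 87, d = 1726.
OR = (a·d)/(b·c) = (367 × 1726) / (2703 × 87) = 633442 / 235161 = 2.69365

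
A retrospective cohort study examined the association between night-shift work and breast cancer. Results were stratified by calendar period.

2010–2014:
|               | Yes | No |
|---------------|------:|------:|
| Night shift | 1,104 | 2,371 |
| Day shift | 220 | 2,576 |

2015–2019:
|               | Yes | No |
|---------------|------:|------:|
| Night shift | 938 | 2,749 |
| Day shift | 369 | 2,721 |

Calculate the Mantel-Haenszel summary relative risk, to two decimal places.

RR_MH = Σ(aᵢ·n₀ᵢ/nᵢ) / Σ(cᵢ·n₁ᵢ/nᵢ), with n₁ᵢ = aᵢ+bᵢ (exposed), n₀ᵢ = cᵢ+dᵢ (unexposed), nᵢ = n₁ᵢ+n₀ᵢ.
Stratum 1 (2010–2014): n₁ = 3475, n₀ = 2796, n = 6271; a·n₀/n = 1104·2796/6271 = 492.2315; c·n₁/n = 220·3475/6271 = 121.9104
Stratum 2 (2015–2019): n₁ = 3687, n₀ = 3090, n = 6777; a·n₀/n = 938·3090/6777 = 427.6848; c·n₁/n = 369·3687/6777 = 200.7530
RR_MH = (492.2315 + 427.6848) / (121.9104 + 200.7530) = 919.9164 / 322.6634 = 2.85101

2.85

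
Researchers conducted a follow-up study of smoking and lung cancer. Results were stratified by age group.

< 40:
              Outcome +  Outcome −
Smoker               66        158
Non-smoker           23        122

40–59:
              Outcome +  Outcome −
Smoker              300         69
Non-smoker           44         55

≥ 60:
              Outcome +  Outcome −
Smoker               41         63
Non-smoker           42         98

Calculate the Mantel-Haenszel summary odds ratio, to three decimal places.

2.706

OR_MH = Σ(aᵢdᵢ/nᵢ) / Σ(bᵢcᵢ/nᵢ), where nᵢ is the stratum total.
Stratum 1 (< 40): n = 369; a·d/n = 66·122/369 = 21.8211; b·c/n = 158·23/369 = 9.8482
Stratum 2 (40–59): n = 468; a·d/n = 300·55/468 = 35.2564; b·c/n = 69·44/468 = 6.4872
Stratum 3 (≥ 60): n = 244; a·d/n = 41·98/244 = 16.4672; b·c/n = 63·42/244 = 10.8443
OR_MH = (21.8211 + 35.2564 + 16.4672) / (9.8482 + 6.4872 + 10.8443) = 73.5448 / 27.1797 = 2.70587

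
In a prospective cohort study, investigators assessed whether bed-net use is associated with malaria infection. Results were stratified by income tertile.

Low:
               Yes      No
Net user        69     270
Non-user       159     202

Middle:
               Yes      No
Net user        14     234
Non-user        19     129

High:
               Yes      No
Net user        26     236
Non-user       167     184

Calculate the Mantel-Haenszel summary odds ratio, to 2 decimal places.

0.24

OR_MH = Σ(aᵢdᵢ/nᵢ) / Σ(bᵢcᵢ/nᵢ), where nᵢ is the stratum total.
Stratum 1 (Low): n = 700; a·d/n = 69·202/700 = 19.9114; b·c/n = 270·159/700 = 61.3286
Stratum 2 (Middle): n = 396; a·d/n = 14·129/396 = 4.5606; b·c/n = 234·19/396 = 11.2273
Stratum 3 (High): n = 613; a·d/n = 26·184/613 = 7.8042; b·c/n = 236·167/613 = 64.2936
OR_MH = (19.9114 + 4.5606 + 7.8042) / (61.3286 + 11.2273 + 64.2936) = 32.2763 / 136.8495 = 0.23585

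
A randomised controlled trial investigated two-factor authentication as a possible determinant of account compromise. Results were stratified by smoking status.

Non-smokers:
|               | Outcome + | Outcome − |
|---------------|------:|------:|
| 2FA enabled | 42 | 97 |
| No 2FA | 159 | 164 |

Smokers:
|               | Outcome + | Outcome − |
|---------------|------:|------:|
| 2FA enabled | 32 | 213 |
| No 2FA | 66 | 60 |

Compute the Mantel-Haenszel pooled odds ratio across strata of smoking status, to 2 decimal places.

0.28

OR_MH = Σ(aᵢdᵢ/nᵢ) / Σ(bᵢcᵢ/nᵢ), where nᵢ is the stratum total.
Stratum 1 (Non-smokers): n = 462; a·d/n = 42·164/462 = 14.9091; b·c/n = 97·159/462 = 33.3831
Stratum 2 (Smokers): n = 371; a·d/n = 32·60/371 = 5.1752; b·c/n = 213·66/371 = 37.8922
OR_MH = (14.9091 + 5.1752) / (33.3831 + 37.8922) = 20.0843 / 71.2753 = 0.28178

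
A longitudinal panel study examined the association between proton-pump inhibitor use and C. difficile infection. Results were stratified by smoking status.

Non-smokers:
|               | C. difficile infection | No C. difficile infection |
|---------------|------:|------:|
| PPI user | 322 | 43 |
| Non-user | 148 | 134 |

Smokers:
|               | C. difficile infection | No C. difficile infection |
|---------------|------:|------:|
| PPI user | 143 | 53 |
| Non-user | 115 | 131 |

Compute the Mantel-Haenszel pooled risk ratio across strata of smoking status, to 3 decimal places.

1.635

RR_MH = Σ(aᵢ·n₀ᵢ/nᵢ) / Σ(cᵢ·n₁ᵢ/nᵢ), with n₁ᵢ = aᵢ+bᵢ (exposed), n₀ᵢ = cᵢ+dᵢ (unexposed), nᵢ = n₁ᵢ+n₀ᵢ.
Stratum 1 (Non-smokers): n₁ = 365, n₀ = 282, n = 647; a·n₀/n = 322·282/647 = 140.3462; c·n₁/n = 148·365/647 = 83.4930
Stratum 2 (Smokers): n₁ = 196, n₀ = 246, n = 442; a·n₀/n = 143·246/442 = 79.5882; c·n₁/n = 115·196/442 = 50.9955
RR_MH = (140.3462 + 79.5882) / (83.4930 + 50.9955) = 219.9344 / 134.4885 = 1.63534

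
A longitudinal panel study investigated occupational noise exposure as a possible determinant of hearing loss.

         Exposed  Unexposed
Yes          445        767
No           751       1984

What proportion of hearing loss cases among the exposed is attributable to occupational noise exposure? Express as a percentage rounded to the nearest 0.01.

25.07

Reading the table with exposure as columns: a = 445 (Exposed, case), b = 751 (Exposed, non-case), c = 767 (Unexposed, case), d = 1984.
Risk in exposed = 445/1196 = 0.37207; risk in unexposed = 767/2751 = 0.27881.
RR = 0.37207/0.27881 = 1.33452
AR% = (RR − 1)/RR × 100 = (1.33452 − 1)/1.33452 × 100 = 25.0665%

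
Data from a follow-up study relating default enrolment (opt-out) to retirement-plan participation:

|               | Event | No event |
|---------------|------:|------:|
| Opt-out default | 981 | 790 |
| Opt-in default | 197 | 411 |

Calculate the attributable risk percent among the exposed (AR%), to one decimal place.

Cells: a = 981, b = 790, c = 197, d = 411.
Risk in exposed = 981/1771 = 0.55392; risk in unexposed = 197/608 = 0.32401.
RR = 0.55392/0.32401 = 1.70957
AR% = (RR − 1)/RR × 100 = (1.70957 − 1)/1.70957 × 100 = 41.5059%

41.5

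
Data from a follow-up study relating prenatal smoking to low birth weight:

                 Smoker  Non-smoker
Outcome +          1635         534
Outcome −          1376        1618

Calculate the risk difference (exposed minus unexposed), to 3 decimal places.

0.295

Reading the table with exposure as columns: a = 1635 (Smoker, case), b = 1376 (Smoker, non-case), c = 534 (Non-smoker, case), d = 1618.
Risk in exposed = 1635/3011 = 0.543009; risk in unexposed = 534/2152 = 0.248141.
Risk difference = 0.543009 − 0.248141 = 0.294868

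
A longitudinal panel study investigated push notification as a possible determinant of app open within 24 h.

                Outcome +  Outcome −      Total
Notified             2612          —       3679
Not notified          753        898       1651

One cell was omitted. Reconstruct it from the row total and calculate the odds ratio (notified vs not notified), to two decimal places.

The missing cell is in the exposed row: 3679 − 2612 = 1067.
So a = 2612, b = 1067, c = 753, d = 898.
OR = (a·d)/(b·c) = (2612 × 898) / (1067 × 753) = 2345576 / 803451 = 2.91938

2.92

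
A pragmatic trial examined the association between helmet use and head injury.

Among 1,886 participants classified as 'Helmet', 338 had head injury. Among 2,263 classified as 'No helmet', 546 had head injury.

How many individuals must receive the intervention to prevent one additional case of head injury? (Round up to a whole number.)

Risk in treated group = 338/1886 = 0.17922; risk in control = 546/2263 = 0.24127.
Absolute risk reduction = 0.24127 − 0.17922 = 0.06206
NNT = 1 / ARR = 1 / 0.06206 = 16.114 → round up → 17

17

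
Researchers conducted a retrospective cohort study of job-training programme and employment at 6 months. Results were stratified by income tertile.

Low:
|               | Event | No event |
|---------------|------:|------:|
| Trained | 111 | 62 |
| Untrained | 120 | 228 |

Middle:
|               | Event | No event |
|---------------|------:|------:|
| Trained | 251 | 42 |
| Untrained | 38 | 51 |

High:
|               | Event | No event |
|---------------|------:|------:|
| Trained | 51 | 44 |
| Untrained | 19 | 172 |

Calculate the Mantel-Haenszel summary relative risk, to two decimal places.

2.21

RR_MH = Σ(aᵢ·n₀ᵢ/nᵢ) / Σ(cᵢ·n₁ᵢ/nᵢ), with n₁ᵢ = aᵢ+bᵢ (exposed), n₀ᵢ = cᵢ+dᵢ (unexposed), nᵢ = n₁ᵢ+n₀ᵢ.
Stratum 1 (Low): n₁ = 173, n₀ = 348, n = 521; a·n₀/n = 111·348/521 = 74.1420; c·n₁/n = 120·173/521 = 39.8464
Stratum 2 (Middle): n₁ = 293, n₀ = 89, n = 382; a·n₀/n = 251·89/382 = 58.4791; c·n₁/n = 38·293/382 = 29.1466
Stratum 3 (High): n₁ = 95, n₀ = 191, n = 286; a·n₀/n = 51·191/286 = 34.0594; c·n₁/n = 19·95/286 = 6.3112
RR_MH = (74.1420 + 58.4791 + 34.0594) / (39.8464 + 29.1466 + 6.3112) = 166.6805 / 75.3042 = 2.21343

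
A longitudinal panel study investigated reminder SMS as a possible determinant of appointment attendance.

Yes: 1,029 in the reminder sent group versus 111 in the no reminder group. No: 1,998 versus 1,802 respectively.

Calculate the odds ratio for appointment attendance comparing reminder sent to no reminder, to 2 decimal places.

8.36

From the description: a = 1029, b = 1998, c = 111, d = 1802.
OR = (a·d)/(b·c) = (1029 × 1802) / (1998 × 111) = 1854258 / 221778 = 8.36087
The odds of appointment attendance are about 8.36 times as high in the reminder sent group.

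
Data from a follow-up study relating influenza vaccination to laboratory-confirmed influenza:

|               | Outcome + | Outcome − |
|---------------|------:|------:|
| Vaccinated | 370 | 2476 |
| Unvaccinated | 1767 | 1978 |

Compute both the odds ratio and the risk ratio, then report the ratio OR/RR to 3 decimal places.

0.607

Cells: a = 370, b = 2476, c = 1767, d = 1978.
OR = (370·1978)/(2476·1767) = 731860/4375092 = 0.16728
Risk in exposed = 370/2846 = 0.13001; risk in unexposed = 1767/3745 = 0.47183; RR = 0.27554
OR/RR = 0.16728 / 0.27554 = 0.60710
The outcome is not rare, so the OR lies further from 1 than the RR.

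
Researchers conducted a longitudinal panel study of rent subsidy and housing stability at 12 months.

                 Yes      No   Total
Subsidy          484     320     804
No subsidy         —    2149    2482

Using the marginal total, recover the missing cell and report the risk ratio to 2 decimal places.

The missing cell is in the unexposed row: 2482 − 2149 = 333.
So a = 484, b = 320, c = 333, d = 2149.
RR = [a/(a+b)] / [c/(c+d)] = (484/804) / (333/2482) = 0.60199/0.13417 = 4.48690

4.49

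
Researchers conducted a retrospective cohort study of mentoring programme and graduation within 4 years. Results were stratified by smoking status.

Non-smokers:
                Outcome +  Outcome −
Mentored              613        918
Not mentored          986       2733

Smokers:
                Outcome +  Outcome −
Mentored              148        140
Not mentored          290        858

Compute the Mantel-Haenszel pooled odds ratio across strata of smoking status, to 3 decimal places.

2.031

OR_MH = Σ(aᵢdᵢ/nᵢ) / Σ(bᵢcᵢ/nᵢ), where nᵢ is the stratum total.
Stratum 1 (Non-smokers): n = 5250; a·d/n = 613·2733/5250 = 319.1103; b·c/n = 918·986/5250 = 172.4091
Stratum 2 (Smokers): n = 1436; a·d/n = 148·858/1436 = 88.4290; b·c/n = 140·290/1436 = 28.2730
OR_MH = (319.1103 + 88.4290) / (172.4091 + 28.2730) = 407.5393 / 200.6821 = 2.03077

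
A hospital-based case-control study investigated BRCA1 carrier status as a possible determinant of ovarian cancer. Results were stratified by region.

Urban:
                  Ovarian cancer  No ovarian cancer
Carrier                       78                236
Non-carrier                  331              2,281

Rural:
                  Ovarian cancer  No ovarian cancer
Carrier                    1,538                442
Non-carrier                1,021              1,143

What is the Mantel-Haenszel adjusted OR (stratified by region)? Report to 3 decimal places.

OR_MH = Σ(aᵢdᵢ/nᵢ) / Σ(bᵢcᵢ/nᵢ), where nᵢ is the stratum total.
Stratum 1 (Urban): n = 2926; a·d/n = 78·2281/2926 = 60.8059; b·c/n = 236·331/2926 = 26.6972
Stratum 2 (Rural): n = 4144; a·d/n = 1538·1143/4144 = 424.2119; b·c/n = 442·1021/4144 = 108.9001
OR_MH = (60.8059 + 424.2119) / (26.6972 + 108.9001) = 485.0178 / 135.5973 = 3.57690

3.577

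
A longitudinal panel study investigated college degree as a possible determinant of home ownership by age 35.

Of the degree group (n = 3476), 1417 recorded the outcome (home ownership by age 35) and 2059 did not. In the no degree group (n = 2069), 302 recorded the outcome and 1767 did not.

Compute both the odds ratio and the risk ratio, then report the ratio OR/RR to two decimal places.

1.44

From the description: a = 1417, b = 2059, c = 302, d = 1767.
OR = (1417·1767)/(2059·302) = 2503839/621818 = 4.02664
Risk in exposed = 1417/3476 = 0.40765; risk in unexposed = 302/2069 = 0.14596; RR = 2.79282
OR/RR = 4.02664 / 2.79282 = 1.44178
The outcome is not rare, so the OR lies further from 1 than the RR.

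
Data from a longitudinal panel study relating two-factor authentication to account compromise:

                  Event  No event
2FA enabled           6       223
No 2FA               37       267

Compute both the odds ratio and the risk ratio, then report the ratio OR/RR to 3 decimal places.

Cells: a = 6, b = 223, c = 37, d = 267.
OR = (6·267)/(223·37) = 1602/8251 = 0.19416
Risk in exposed = 6/229 = 0.02620; risk in unexposed = 37/304 = 0.12171; RR = 0.21527
OR/RR = 0.19416 / 0.21527 = 0.90192
The outcome is not rare, so the OR lies further from 1 than the RR.

0.902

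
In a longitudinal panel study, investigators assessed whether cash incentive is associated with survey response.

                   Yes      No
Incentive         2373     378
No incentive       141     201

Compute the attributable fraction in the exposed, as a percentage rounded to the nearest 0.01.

Cells: a = 2373, b = 378, c = 141, d = 201.
Risk in exposed = 2373/2751 = 0.86260; risk in unexposed = 141/342 = 0.41228.
RR = 0.86260/0.41228 = 2.09225
AR% = (RR − 1)/RR × 100 = (2.09225 − 1)/2.09225 × 100 = 52.2046%

52.20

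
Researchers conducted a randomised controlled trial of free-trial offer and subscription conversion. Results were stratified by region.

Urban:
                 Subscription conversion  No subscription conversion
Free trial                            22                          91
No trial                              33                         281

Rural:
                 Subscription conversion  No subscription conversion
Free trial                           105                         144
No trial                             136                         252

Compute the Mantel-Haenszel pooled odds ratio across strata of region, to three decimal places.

1.483

OR_MH = Σ(aᵢdᵢ/nᵢ) / Σ(bᵢcᵢ/nᵢ), where nᵢ is the stratum total.
Stratum 1 (Urban): n = 427; a·d/n = 22·281/427 = 14.4778; b·c/n = 91·33/427 = 7.0328
Stratum 2 (Rural): n = 637; a·d/n = 105·252/637 = 41.5385; b·c/n = 144·136/637 = 30.7441
OR_MH = (14.4778 + 41.5385) / (7.0328 + 30.7441) = 56.0162 / 37.7769 = 1.48282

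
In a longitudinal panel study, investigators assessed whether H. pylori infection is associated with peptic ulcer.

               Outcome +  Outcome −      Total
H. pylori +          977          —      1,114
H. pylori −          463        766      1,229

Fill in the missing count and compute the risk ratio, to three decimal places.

2.328

The missing cell is in the exposed row: 1114 − 977 = 137.
So a = 977, b = 137, c = 463, d = 766.
RR = [a/(a+b)] / [c/(c+d)] = (977/1114) / (463/1229) = 0.87702/0.37673 = 2.32799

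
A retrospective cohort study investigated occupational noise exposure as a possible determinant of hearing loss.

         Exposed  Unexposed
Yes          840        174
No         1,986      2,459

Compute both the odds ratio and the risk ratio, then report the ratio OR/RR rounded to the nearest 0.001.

1.329

Reading the table with exposure as columns: a = 840 (Exposed, case), b = 1986 (Exposed, non-case), c = 174 (Unexposed, case), d = 2459.
OR = (840·2459)/(1986·174) = 2065560/345564 = 5.97736
Risk in exposed = 840/2826 = 0.29724; risk in unexposed = 174/2633 = 0.06608; RR = 4.49789
OR/RR = 5.97736 / 4.49789 = 1.32893
The outcome is not rare, so the OR lies further from 1 than the RR.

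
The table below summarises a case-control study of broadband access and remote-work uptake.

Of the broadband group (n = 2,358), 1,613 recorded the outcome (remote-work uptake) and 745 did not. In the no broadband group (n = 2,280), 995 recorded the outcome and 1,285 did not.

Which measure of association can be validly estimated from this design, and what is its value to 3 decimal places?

From the description: a = 1613, b = 745, c = 995, d = 1285.
This is a case-control study: participants were sampled on outcome status, so risks in the source population cannot be estimated directly — relative risk is not valid here. The odds ratio is the appropriate measure.
OR = (a·d)/(b·c) = (1613 × 1285) / (745 × 995) = 2072705 / 741275 = 2.79614

2.796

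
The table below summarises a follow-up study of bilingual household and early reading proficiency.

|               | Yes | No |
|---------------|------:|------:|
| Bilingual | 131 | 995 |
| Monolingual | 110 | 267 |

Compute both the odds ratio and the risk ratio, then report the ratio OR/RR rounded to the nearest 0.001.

Cells: a = 131, b = 995, c = 110, d = 267.
OR = (131·267)/(995·110) = 34977/109450 = 0.31957
Risk in exposed = 131/1126 = 0.11634; risk in unexposed = 110/377 = 0.29178; RR = 0.39873
OR/RR = 0.31957 / 0.39873 = 0.80147
The outcome is not rare, so the OR lies further from 1 than the RR.

0.801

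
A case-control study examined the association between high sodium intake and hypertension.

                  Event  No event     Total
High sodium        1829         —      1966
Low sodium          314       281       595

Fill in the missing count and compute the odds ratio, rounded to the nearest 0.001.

11.947

The missing cell is in the exposed row: 1966 − 1829 = 137.
So a = 1829, b = 137, c = 314, d = 281.
OR = (a·d)/(b·c) = (1829 × 281) / (137 × 314) = 513949 / 43018 = 11.94730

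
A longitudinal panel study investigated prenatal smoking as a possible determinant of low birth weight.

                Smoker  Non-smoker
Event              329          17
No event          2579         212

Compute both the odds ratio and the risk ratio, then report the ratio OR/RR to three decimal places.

Reading the table with exposure as columns: a = 329 (Smoker, case), b = 2579 (Smoker, non-case), c = 17 (Non-smoker, case), d = 212.
OR = (329·212)/(2579·17) = 69748/43843 = 1.59086
Risk in exposed = 329/2908 = 0.11314; risk in unexposed = 17/229 = 0.07424; RR = 1.52401
OR/RR = 1.59086 / 1.52401 = 1.04386
The outcome is not rare, so the OR lies further from 1 than the RR.

1.044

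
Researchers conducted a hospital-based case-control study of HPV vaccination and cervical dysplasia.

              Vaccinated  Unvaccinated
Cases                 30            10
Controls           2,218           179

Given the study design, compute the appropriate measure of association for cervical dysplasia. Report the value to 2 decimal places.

0.24

Reading the table with exposure as columns: a = 30 (Vaccinated, case), b = 2218 (Vaccinated, non-case), c = 10 (Unvaccinated, case), d = 179.
This is a hospital-based case-control study: participants were sampled on outcome status, so risks in the source population cannot be estimated directly — relative risk is not valid here. The odds ratio is the appropriate measure.
OR = (a·d)/(b·c) = (30 × 179) / (2218 × 10) = 5370 / 22180 = 0.24211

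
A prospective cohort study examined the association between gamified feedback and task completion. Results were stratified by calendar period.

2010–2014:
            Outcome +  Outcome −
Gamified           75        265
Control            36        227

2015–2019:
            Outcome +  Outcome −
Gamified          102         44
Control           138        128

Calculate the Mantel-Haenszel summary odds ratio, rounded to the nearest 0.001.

OR_MH = Σ(aᵢdᵢ/nᵢ) / Σ(bᵢcᵢ/nᵢ), where nᵢ is the stratum total.
Stratum 1 (2010–2014): n = 603; a·d/n = 75·227/603 = 28.2338; b·c/n = 265·36/603 = 15.8209
Stratum 2 (2015–2019): n = 412; a·d/n = 102·128/412 = 31.6893; b·c/n = 44·138/412 = 14.7379
OR_MH = (28.2338 + 31.6893) / (15.8209 + 14.7379) = 59.9232 / 30.5588 = 1.96092

1.961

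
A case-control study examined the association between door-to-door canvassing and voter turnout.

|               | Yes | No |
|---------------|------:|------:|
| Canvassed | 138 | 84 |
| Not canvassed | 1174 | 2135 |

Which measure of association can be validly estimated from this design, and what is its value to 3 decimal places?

Cells: a = 138, b = 84, c = 1174, d = 2135.
This is a case-control study: participants were sampled on outcome status, so risks in the source population cannot be estimated directly — relative risk is not valid here. The odds ratio is the appropriate measure.
OR = (a·d)/(b·c) = (138 × 2135) / (84 × 1174) = 294630 / 98616 = 2.98765

2.988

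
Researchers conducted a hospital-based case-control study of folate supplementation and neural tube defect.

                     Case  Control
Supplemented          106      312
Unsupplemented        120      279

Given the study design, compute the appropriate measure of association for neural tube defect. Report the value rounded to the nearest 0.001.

0.790

Cells: a = 106, b = 312, c = 120, d = 279.
This is a hospital-based case-control study: participants were sampled on outcome status, so risks in the source population cannot be estimated directly — relative risk is not valid here. The odds ratio is the appropriate measure.
OR = (a·d)/(b·c) = (106 × 279) / (312 × 120) = 29574 / 37440 = 0.78990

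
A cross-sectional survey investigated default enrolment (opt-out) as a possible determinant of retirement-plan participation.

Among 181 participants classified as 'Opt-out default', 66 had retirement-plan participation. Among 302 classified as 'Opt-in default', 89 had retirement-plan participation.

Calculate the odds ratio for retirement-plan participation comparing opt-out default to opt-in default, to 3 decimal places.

From the description: a = 66, b = 115, c = 89, d = 213.
OR = (a·d)/(b·c) = (66 × 213) / (115 × 89) = 14058 / 10235 = 1.37352
The odds of retirement-plan participation are about 1.37 times as high in the opt-out default group.

1.374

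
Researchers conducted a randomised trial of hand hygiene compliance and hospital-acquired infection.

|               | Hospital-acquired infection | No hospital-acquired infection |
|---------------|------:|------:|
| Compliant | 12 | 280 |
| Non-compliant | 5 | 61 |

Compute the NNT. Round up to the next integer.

29

Risk in treated group = 12/292 = 0.04110; risk in control = 5/66 = 0.07576.
Absolute risk reduction = 0.07576 − 0.04110 = 0.03466
NNT = 1 / ARR = 1 / 0.03466 = 28.850 → round up → 29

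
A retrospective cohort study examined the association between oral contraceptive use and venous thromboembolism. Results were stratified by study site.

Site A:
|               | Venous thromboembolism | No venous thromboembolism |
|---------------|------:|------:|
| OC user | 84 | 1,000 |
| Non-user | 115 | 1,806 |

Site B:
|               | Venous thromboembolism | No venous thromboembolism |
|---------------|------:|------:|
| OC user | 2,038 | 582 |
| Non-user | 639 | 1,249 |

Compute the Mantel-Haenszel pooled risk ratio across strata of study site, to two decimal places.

2.20

RR_MH = Σ(aᵢ·n₀ᵢ/nᵢ) / Σ(cᵢ·n₁ᵢ/nᵢ), with n₁ᵢ = aᵢ+bᵢ (exposed), n₀ᵢ = cᵢ+dᵢ (unexposed), nᵢ = n₁ᵢ+n₀ᵢ.
Stratum 1 (Site A): n₁ = 1084, n₀ = 1921, n = 3005; a·n₀/n = 84·1921/3005 = 53.6985; c·n₁/n = 115·1084/3005 = 41.4842
Stratum 2 (Site B): n₁ = 2620, n₀ = 1888, n = 4508; a·n₀/n = 2038·1888/4508 = 853.5368; c·n₁/n = 639·2620/4508 = 371.3798
RR_MH = (53.6985 + 853.5368) / (41.4842 + 371.3798) = 907.2353 / 412.8640 = 2.19742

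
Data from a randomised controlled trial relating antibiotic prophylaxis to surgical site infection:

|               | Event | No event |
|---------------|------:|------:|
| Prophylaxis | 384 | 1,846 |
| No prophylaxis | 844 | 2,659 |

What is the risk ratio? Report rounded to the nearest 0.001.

0.715

Cells: a = 384, b = 1846, c = 844, d = 2659.
Risk in exposed = 384/2230 = 0.17220; risk in unexposed = 844/3503 = 0.24094.
RR = 0.17220 / 0.24094 = 0.71470
The risk is 29% lower among the exposed than among the unexposed.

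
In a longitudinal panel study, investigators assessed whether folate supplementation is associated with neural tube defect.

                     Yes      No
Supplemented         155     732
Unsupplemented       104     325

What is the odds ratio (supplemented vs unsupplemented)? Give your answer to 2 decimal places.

Cells: a = 155, b = 732, c = 104, d = 325.
OR = (a·d)/(b·c) = (155 × 325) / (732 × 104) = 50375 / 76128 = 0.66171
Exposure is associated with lower odds of neural tube defect (OR = 0.66 < 1).

0.66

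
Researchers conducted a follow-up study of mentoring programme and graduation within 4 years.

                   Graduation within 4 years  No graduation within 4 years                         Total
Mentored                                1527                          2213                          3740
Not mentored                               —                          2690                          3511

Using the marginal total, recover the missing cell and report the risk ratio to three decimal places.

The missing cell is in the unexposed row: 3511 − 2690 = 821.
So a = 1527, b = 2213, c = 821, d = 2690.
RR = [a/(a+b)] / [c/(c+d)] = (1527/3740) / (821/3511) = 0.40829/0.23384 = 1.74604

1.746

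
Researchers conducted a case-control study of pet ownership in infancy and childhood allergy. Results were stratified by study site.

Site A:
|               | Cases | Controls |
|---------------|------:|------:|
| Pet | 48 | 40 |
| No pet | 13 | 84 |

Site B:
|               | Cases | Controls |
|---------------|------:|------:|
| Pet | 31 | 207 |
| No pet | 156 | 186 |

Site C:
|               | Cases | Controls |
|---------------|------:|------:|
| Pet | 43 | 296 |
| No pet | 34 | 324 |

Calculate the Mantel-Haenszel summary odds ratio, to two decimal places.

0.71

OR_MH = Σ(aᵢdᵢ/nᵢ) / Σ(bᵢcᵢ/nᵢ), where nᵢ is the stratum total.
Stratum 1 (Site A): n = 185; a·d/n = 48·84/185 = 21.7946; b·c/n = 40·13/185 = 2.8108
Stratum 2 (Site B): n = 580; a·d/n = 31·186/580 = 9.9414; b·c/n = 207·156/580 = 55.6759
Stratum 3 (Site C): n = 697; a·d/n = 43·324/697 = 19.9885; b·c/n = 296·34/697 = 14.4390
OR_MH = (21.7946 + 9.9414 + 19.9885) / (2.8108 + 55.6759 + 14.4390) = 51.7245 / 72.9257 = 0.70928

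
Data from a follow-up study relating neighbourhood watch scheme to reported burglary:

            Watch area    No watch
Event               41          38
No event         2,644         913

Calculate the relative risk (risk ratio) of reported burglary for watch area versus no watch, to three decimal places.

Reading the table with exposure as columns: a = 41 (Watch area, case), b = 2644 (Watch area, non-case), c = 38 (No watch, case), d = 913.
Risk in exposed = 41/2685 = 0.01527; risk in unexposed = 38/951 = 0.03996.
RR = 0.01527 / 0.03996 = 0.38215
The risk is 62% lower among the exposed than among the unexposed.

0.382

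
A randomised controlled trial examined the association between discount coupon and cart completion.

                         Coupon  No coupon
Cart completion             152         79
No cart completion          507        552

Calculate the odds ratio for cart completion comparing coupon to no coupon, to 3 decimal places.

2.095

Reading the table with exposure as columns: a = 152 (Coupon, case), b = 507 (Coupon, non-case), c = 79 (No coupon, case), d = 552.
OR = (a·d)/(b·c) = (152 × 552) / (507 × 79) = 83904 / 40053 = 2.09482
The odds of cart completion are about 2.09 times as high in the coupon group.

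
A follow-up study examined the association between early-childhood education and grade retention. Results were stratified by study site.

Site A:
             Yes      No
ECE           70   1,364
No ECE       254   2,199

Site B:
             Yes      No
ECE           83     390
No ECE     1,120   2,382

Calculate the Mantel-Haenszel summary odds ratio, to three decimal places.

0.449

OR_MH = Σ(aᵢdᵢ/nᵢ) / Σ(bᵢcᵢ/nᵢ), where nᵢ is the stratum total.
Stratum 1 (Site A): n = 3887; a·d/n = 70·2199/3887 = 39.6012; b·c/n = 1364·254/3887 = 89.1320
Stratum 2 (Site B): n = 3975; a·d/n = 83·2382/3975 = 49.7374; b·c/n = 390·1120/3975 = 109.8868
OR_MH = (39.6012 + 49.7374) / (89.1320 + 109.8868) = 89.3386 / 199.0188 = 0.44890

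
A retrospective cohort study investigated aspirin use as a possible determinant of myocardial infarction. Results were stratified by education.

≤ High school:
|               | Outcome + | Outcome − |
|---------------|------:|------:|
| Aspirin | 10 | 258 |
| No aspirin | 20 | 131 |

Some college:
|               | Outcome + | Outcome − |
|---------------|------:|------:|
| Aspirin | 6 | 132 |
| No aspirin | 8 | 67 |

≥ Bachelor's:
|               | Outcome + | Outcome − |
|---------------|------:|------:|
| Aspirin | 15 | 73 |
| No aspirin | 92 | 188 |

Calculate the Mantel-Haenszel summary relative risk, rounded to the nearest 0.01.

0.43

RR_MH = Σ(aᵢ·n₀ᵢ/nᵢ) / Σ(cᵢ·n₁ᵢ/nᵢ), with n₁ᵢ = aᵢ+bᵢ (exposed), n₀ᵢ = cᵢ+dᵢ (unexposed), nᵢ = n₁ᵢ+n₀ᵢ.
Stratum 1 (≤ High school): n₁ = 268, n₀ = 151, n = 419; a·n₀/n = 10·151/419 = 3.6038; c·n₁/n = 20·268/419 = 12.7924
Stratum 2 (Some college): n₁ = 138, n₀ = 75, n = 213; a·n₀/n = 6·75/213 = 2.1127; c·n₁/n = 8·138/213 = 5.1831
Stratum 3 (≥ Bachelor's): n₁ = 88, n₀ = 280, n = 368; a·n₀/n = 15·280/368 = 11.4130; c·n₁/n = 92·88/368 = 22.0000
RR_MH = (3.6038 + 2.1127 + 11.4130) / (12.7924 + 5.1831 + 22.0000) = 17.1295 / 39.9755 = 0.42850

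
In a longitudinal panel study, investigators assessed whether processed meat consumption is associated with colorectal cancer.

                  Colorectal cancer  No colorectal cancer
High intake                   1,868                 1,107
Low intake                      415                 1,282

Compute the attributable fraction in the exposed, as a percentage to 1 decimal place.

Cells: a = 1868, b = 1107, c = 415, d = 1282.
Risk in exposed = 1868/2975 = 0.62790; risk in unexposed = 415/1697 = 0.24455.
RR = 0.62790/0.24455 = 2.56758
AR% = (RR − 1)/RR × 100 = (2.56758 − 1)/2.56758 × 100 = 61.0528%

61.1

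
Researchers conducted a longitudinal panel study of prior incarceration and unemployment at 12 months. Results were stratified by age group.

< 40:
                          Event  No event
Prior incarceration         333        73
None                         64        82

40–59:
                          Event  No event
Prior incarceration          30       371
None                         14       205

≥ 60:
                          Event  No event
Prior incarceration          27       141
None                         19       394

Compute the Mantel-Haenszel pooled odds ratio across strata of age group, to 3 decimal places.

OR_MH = Σ(aᵢdᵢ/nᵢ) / Σ(bᵢcᵢ/nᵢ), where nᵢ is the stratum total.
Stratum 1 (< 40): n = 552; a·d/n = 333·82/552 = 49.4674; b·c/n = 73·64/552 = 8.4638
Stratum 2 (40–59): n = 620; a·d/n = 30·205/620 = 9.9194; b·c/n = 371·14/620 = 8.3774
Stratum 3 (≥ 60): n = 581; a·d/n = 27·394/581 = 18.3098; b·c/n = 141·19/581 = 4.6110
OR_MH = (49.4674 + 9.9194 + 18.3098) / (8.4638 + 8.3774 + 4.6110) = 77.6966 / 21.4522 = 3.62185

3.622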